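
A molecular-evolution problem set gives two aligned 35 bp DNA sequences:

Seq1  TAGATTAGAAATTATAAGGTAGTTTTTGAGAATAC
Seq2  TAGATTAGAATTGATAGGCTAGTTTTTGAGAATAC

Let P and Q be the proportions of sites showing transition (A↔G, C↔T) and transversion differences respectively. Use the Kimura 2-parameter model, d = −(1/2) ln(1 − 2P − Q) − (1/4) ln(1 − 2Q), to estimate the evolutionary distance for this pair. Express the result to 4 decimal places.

Differing sites — 11:A/T (Tv); 13:T/G (Tv); 17:A/G (Ti); 19:G/C (Tv).
Of the 4 differences, 1 transition and 3 transversions over 35 sites: P = 1/35 = 0.028571, Q = 3/35 = 0.085714.
d = −0.5·ln(0.857144) − 0.25·ln(0.828572) = −0.5·(-0.154149) − 0.25·(-0.188052) = 0.1241.

0.1241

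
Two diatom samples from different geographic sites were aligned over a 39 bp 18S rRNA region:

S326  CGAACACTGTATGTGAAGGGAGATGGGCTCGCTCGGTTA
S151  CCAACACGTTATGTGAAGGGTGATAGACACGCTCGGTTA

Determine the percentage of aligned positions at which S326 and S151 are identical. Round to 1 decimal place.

Mismatches occur at site 2 (G/C), site 8 (T/G), site 9 (G/T), site 21 (A/T), site 25 (G/A), site 27 (G/A), site 29 (T/A).
32 of the 39 sites match, so the percent identity is 32/39 × 100 = 82.1%.

82.1%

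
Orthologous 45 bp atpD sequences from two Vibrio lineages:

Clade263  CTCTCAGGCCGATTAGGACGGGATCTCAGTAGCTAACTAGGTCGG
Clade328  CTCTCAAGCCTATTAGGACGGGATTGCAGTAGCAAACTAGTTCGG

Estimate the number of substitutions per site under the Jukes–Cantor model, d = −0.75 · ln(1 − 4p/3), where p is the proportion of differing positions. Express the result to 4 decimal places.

0.1468

Mismatches occur at site 7 (G/A), site 11 (G/T), site 25 (C/T), site 26 (T/G), site 34 (T/A), site 41 (G/T).
p = 6/45 = 0.133333.
d = −0.75 · ln(1 − (4/3)·0.133333) = −0.75 · ln(0.822223) = −0.75 · (-0.195744) = 0.1468.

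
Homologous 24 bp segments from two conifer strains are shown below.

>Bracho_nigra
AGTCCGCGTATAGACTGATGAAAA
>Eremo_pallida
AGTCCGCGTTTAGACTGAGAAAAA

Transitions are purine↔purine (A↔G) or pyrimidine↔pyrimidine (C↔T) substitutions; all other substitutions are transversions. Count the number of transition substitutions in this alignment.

The sequences differ at positions 10 (A/T, transversion), 19 (T/G, transversion), 20 (G/A, transition).
Of the 3 differences, 1 transition and 2 transversions, so the answer is 1.

1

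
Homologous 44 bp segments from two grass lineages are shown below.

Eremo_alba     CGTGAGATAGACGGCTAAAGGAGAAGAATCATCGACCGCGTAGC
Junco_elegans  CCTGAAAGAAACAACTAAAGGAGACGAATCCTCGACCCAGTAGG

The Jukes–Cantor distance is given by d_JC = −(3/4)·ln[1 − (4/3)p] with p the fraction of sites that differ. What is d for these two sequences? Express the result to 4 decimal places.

Differing sites — 2:G/C; 6:G/A; 8:T/G; 10:G/A; 13:G/A; 14:G/A; 25:A/C; 31:A/C; 38:G/C; 39:C/A; 44:C/G.
p = 11/44 = 0.250000.
d = −0.75 · ln(1 − (4/3)·0.250000) = −0.75 · ln(0.666667) = −0.75 · (-0.405465) = 0.3041.

0.3041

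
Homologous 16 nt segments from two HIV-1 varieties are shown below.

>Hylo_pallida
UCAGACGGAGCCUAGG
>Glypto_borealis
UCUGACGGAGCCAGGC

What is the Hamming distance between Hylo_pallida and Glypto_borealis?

4

Differing sites — 3:A/U; 13:U/A; 14:A/G; 16:G/C.
That gives 4 mismatches out of 16 aligned sites, so the Hamming distance is 4.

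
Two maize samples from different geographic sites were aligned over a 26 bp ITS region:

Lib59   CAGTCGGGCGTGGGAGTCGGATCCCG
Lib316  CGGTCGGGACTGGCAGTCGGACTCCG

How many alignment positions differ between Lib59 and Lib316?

6

Differing sites — 2:A/G; 9:C/A; 10:G/C; 14:G/C; 22:T/C; 23:C/T.
That gives 6 mismatches out of 26 aligned sites, so the Hamming distance is 6.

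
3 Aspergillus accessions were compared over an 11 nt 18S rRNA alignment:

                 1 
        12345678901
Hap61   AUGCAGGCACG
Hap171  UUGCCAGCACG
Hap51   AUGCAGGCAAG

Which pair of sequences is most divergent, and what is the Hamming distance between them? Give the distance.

4

Pairwise Hamming distances:
  Hap61 vs Hap171: 3
  Hap61 vs Hap51: 1
  Hap171 vs Hap51: 4
The largest is 4, between Hap171 and Hap51.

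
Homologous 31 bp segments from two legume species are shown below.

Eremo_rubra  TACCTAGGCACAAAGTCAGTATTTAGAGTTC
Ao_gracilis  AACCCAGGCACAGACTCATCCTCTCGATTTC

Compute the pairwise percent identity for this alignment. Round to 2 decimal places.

67.74%

Differing sites — 1:T/A; 5:T/C; 13:A/G; 15:G/C; 19:G/T; 20:T/C; 21:A/C; 23:T/C; 25:A/C; 28:G/T.
21 of the 31 sites match, so the percent identity is 21/31 × 100 = 67.74%.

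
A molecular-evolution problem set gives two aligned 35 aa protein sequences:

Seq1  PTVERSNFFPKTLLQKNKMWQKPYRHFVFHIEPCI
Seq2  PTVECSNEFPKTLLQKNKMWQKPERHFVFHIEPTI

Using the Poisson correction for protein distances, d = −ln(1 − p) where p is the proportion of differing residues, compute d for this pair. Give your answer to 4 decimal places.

Differing sites — 5:R/C; 8:F/E; 24:Y/E; 34:C/T.
p = 4/35 = 0.114286.
d = −ln(1 − 0.114286) = −ln(0.885714) = 0.1214.

0.1214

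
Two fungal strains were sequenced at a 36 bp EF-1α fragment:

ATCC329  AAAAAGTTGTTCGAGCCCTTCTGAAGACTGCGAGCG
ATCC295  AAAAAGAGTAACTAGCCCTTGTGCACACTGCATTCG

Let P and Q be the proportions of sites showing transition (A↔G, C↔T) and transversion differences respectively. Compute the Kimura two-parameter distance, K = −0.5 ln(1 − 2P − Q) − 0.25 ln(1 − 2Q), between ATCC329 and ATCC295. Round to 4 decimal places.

0.4601

Mismatches occur at site 7 (T→A, transversion), site 8 (T→G, transversion), site 9 (G→T, transversion), site 10 (T→A, transversion), site 11 (T→A, transversion), site 13 (G→T, transversion), site 21 (C→G, transversion), site 24 (A→C, transversion), site 26 (G→C, transversion), site 32 (G→A, transition), site 33 (A→T, transversion), site 34 (G→T, transversion).
Of the 12 differences, 1 transition and 11 transversions over 36 sites: P = 1/36 = 0.027778, Q = 11/36 = 0.305556.
d = −0.5·ln(0.638888) − 0.25·ln(0.388888) = −0.5·(-0.448026) − 0.25·(-0.944464) = 0.4601.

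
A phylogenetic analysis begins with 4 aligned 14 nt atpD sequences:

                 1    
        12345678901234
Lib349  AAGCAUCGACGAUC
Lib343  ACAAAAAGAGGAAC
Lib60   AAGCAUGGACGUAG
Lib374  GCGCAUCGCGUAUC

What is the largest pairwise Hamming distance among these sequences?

Pairwise Hamming distances:
  Lib349 vs Lib343: 7
  Lib349 vs Lib60: 4
  Lib349 vs Lib374: 5
  Lib343 vs Lib60: 8
  Lib343 vs Lib374: 8
  Lib60 vs Lib374: 9
The largest is 9, between Lib60 and Lib374.

9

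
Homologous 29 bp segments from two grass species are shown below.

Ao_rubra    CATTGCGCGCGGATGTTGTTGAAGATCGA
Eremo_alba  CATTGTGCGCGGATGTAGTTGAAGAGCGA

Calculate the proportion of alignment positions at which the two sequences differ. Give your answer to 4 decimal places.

Mismatches occur at site 6 (C→T), site 17 (T→A), site 26 (T→G).
There are 3 differences over 29 sites, so p = 3/29 = 0.1034.

0.1034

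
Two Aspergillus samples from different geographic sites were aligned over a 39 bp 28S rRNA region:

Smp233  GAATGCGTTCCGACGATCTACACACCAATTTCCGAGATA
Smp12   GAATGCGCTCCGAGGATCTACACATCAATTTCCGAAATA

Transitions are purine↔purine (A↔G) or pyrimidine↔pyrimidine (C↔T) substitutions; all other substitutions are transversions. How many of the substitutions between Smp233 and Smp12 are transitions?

Differing sites — 8:T/C (Ti); 14:C/G (Tv); 25:C/T (Ti); 36:G/A (Ti).
Of the 4 differences, 3 transitions and 1 transversion, so the answer is 3.

3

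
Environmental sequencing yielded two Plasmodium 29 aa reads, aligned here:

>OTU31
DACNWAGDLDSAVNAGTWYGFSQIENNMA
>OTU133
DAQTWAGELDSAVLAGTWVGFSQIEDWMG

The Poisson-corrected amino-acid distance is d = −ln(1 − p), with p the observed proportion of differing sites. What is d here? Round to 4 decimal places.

0.3228

Mismatches occur at site 3 (C→Q), site 4 (N→T), site 8 (D→E), site 14 (N→L), site 19 (Y→V), site 26 (N→D), site 27 (N→W), site 29 (A→G).
p = 8/29 = 0.275862.
d = −ln(1 − 0.275862) = −ln(0.724138) = 0.3228.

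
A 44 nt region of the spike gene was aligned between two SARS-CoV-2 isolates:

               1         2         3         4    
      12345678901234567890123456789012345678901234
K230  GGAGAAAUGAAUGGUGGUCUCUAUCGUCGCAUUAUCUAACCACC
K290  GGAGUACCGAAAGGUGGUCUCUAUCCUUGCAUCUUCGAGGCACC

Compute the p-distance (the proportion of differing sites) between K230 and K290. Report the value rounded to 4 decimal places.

The sequences differ at positions 5 (A/U), 7 (A/C), 8 (U/C), 12 (U/A), 26 (G/C), 28 (C/U), 33 (U/C), 34 (A/U), 37 (U/G), 39 (A/G), 40 (C/G).
There are 11 differences over 44 sites, so p = 11/44 = 0.2500.

0.2500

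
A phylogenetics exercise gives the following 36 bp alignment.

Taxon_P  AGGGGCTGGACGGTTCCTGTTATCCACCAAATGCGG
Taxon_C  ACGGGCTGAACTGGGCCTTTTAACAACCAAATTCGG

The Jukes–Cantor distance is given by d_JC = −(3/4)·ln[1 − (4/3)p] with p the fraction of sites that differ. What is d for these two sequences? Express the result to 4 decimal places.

0.3041

Differing sites — 2:G/C; 9:G/A; 12:G/T; 14:T/G; 15:T/G; 19:G/T; 23:T/A; 25:C/A; 33:G/T.
p = 9/36 = 0.250000.
d = −0.75 · ln(1 − (4/3)·0.250000) = −0.75 · ln(0.666667) = −0.75 · (-0.405465) = 0.3041.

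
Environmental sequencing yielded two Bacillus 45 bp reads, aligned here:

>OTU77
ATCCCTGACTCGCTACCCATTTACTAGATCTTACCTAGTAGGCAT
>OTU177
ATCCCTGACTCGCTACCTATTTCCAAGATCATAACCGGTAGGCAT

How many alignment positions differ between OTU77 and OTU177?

7

The sequences differ at positions 18 (C/T), 23 (A/C), 25 (T/A), 31 (T/A), 34 (C/A), 36 (T/C), 37 (A/G).
That gives 7 mismatches out of 45 aligned sites, so the Hamming distance is 7.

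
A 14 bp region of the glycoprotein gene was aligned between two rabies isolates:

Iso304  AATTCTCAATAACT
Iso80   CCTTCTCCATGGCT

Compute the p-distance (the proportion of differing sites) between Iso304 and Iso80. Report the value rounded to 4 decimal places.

0.3571

The sequences differ at positions 1 (A/C), 2 (A/C), 8 (A/C), 11 (A/G), 12 (A/G).
There are 5 differences over 14 sites, so p = 5/14 = 0.3571.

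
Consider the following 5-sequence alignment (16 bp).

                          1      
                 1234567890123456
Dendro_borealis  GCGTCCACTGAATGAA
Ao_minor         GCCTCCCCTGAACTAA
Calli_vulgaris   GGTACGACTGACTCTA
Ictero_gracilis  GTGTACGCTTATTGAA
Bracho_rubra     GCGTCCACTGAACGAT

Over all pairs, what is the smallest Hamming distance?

Pairwise Hamming distances:
  Dendro_borealis vs Ao_minor: 4
  Dendro_borealis vs Calli_vulgaris: 7
  Dendro_borealis vs Ictero_gracilis: 5
  Dendro_borealis vs Bracho_rubra: 2
  Ao_minor vs Calli_vulgaris: 9
  Ao_minor vs Ictero_gracilis: 8
  Ao_minor vs Bracho_rubra: 4
  Calli_vulgaris vs Ictero_gracilis: 10
  Calli_vulgaris vs Bracho_rubra: 9
  Ictero_gracilis vs Bracho_rubra: 7
The smallest is 2, between Dendro_borealis and Bracho_rubra.

2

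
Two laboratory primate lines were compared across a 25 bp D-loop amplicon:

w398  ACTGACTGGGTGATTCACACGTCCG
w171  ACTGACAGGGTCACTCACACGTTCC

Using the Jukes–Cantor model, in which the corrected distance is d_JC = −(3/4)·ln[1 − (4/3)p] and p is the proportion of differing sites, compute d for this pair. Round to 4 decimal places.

0.2326

Differing sites — 7:T/A; 12:G/C; 14:T/C; 23:C/T; 25:G/C.
p = 5/25 = 0.200000.
d = −0.75 · ln(1 − (4/3)·0.200000) = −0.75 · ln(0.733333) = −0.75 · (-0.310155) = 0.2326.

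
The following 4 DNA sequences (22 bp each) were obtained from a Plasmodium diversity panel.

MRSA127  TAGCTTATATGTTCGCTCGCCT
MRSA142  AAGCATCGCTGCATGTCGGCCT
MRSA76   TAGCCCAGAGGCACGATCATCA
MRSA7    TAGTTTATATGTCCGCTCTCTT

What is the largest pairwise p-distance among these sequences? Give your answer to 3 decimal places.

0.636

Pairwise Hamming distances:
  MRSA127 vs MRSA142: 11
  MRSA127 vs MRSA76: 10
  MRSA127 vs MRSA7: 4
  MRSA142 vs MRSA76: 13
  MRSA142 vs MRSA7: 14
  MRSA76 vs MRSA7: 12
The largest is 14 mismatches, between MRSA142 and MRSA7; p = 14/22 = 0.636.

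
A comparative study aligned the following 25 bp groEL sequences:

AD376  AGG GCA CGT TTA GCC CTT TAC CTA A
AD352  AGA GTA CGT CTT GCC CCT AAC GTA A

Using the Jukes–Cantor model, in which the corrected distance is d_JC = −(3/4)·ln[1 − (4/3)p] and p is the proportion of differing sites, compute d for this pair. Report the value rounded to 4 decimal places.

Differing sites — 3:G/A; 5:C/T; 10:T/C; 12:A/T; 17:T/C; 19:T/A; 22:C/G.
p = 7/25 = 0.280000.
d = −0.75 · ln(1 − (4/3)·0.280000) = −0.75 · ln(0.626667) = −0.75 · (-0.467340) = 0.3505.

0.3505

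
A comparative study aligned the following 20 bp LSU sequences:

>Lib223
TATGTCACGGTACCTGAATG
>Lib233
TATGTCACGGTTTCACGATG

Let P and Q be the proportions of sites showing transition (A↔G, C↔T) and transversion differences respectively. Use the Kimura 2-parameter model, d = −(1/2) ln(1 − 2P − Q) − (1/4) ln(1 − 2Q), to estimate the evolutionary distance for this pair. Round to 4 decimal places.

Differing sites — 12:A/T (Tv); 13:C/T (Ti); 15:T/A (Tv); 16:G/C (Tv); 17:A/G (Ti).
Of the 5 differences, 2 transitions and 3 transversions over 20 sites: P = 2/20 = 0.100000, Q = 3/20 = 0.150000.
d = −0.5·ln(0.650000) − 0.25·ln(0.700000) = −0.5·(-0.430783) − 0.25·(-0.356675) = 0.3046.

0.3046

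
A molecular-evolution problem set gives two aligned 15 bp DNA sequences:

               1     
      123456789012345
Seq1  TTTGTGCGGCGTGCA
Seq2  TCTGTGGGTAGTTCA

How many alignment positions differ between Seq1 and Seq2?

5

Differing sites — 2:T/C; 7:C/G; 9:G/T; 10:C/A; 13:G/T.
That gives 5 mismatches out of 15 aligned sites, so the Hamming distance is 5.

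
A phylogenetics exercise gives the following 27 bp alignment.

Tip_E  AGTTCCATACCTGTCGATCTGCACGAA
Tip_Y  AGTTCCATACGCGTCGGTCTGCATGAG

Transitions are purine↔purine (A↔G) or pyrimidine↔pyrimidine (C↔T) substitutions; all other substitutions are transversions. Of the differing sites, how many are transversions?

The sequences differ at positions 11 (C/G, transversion), 12 (T/C, transition), 17 (A/G, transition), 24 (C/T, transition), 27 (A/G, transition).
Of the 5 differences, 4 transitions and 1 transversion, so the answer is 1.

1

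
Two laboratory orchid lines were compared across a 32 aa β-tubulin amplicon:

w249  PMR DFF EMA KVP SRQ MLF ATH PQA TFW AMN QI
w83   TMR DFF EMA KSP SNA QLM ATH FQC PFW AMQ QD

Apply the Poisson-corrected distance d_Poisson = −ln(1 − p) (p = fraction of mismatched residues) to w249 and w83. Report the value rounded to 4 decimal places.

The sequences differ at positions 1 (P/T), 11 (V/S), 14 (R/N), 15 (Q/A), 16 (M/Q), 18 (F/M), 22 (P/F), 24 (A/C), 25 (T/P), 30 (N/Q), 32 (I/D).
p = 11/32 = 0.343750.
d = −ln(1 − 0.343750) = −ln(0.656250) = 0.4212.

0.4212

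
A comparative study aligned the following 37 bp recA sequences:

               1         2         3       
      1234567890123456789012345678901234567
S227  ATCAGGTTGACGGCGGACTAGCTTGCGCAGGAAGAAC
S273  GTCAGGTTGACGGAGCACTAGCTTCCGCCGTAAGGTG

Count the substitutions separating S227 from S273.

Differing sites — 1:A/G; 14:C/A; 16:G/C; 25:G/C; 29:A/C; 31:G/T; 35:A/G; 36:A/T; 37:C/G.
That gives 9 mismatches out of 37 aligned sites, so the Hamming distance is 9.

9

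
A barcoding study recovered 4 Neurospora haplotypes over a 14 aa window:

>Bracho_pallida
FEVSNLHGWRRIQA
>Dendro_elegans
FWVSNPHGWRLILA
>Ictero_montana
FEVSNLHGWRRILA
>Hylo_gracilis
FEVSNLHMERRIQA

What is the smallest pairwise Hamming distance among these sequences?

Pairwise Hamming distances:
  Bracho_pallida vs Dendro_elegans: 4
  Bracho_pallida vs Ictero_montana: 1
  Bracho_pallida vs Hylo_gracilis: 2
  Dendro_elegans vs Ictero_montana: 3
  Dendro_elegans vs Hylo_gracilis: 6
  Ictero_montana vs Hylo_gracilis: 3
The smallest is 1, between Bracho_pallida and Ictero_montana.

1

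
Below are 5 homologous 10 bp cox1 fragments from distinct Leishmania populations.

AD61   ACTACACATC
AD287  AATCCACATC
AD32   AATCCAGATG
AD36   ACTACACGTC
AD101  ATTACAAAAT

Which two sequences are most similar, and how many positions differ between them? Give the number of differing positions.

1

Pairwise Hamming distances:
  AD61 vs AD287: 2
  AD61 vs AD32: 4
  AD61 vs AD36: 1
  AD61 vs AD101: 4
  AD287 vs AD32: 2
  AD287 vs AD36: 3
  AD287 vs AD101: 5
  AD32 vs AD36: 5
  AD32 vs AD101: 5
  AD36 vs AD101: 5
The smallest is 1, between AD61 and AD36.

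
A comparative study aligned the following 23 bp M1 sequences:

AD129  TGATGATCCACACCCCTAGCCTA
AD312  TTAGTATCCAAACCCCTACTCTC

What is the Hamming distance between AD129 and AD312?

Differing sites — 2:G/T; 4:T/G; 5:G/T; 11:C/A; 19:G/C; 20:C/T; 23:A/C.
That gives 7 mismatches out of 23 aligned sites, so the Hamming distance is 7.

7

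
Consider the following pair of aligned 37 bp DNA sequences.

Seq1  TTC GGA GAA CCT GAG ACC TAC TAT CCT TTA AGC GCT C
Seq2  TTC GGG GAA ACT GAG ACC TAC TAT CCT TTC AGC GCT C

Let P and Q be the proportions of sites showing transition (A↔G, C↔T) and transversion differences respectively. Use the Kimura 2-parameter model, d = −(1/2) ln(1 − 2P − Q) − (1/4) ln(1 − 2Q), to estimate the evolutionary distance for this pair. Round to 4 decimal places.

The sequences differ at positions 6 (A/G, transition), 10 (C/A, transversion), 30 (A/C, transversion).
Of the 3 differences, 1 transition and 2 transversions over 37 sites: P = 1/37 = 0.027027, Q = 2/37 = 0.054054.
d = −0.5·ln(0.891892) − 0.25·ln(0.891892) = −0.5·(-0.114410) − 0.25·(-0.114410) = 0.0858.

0.0858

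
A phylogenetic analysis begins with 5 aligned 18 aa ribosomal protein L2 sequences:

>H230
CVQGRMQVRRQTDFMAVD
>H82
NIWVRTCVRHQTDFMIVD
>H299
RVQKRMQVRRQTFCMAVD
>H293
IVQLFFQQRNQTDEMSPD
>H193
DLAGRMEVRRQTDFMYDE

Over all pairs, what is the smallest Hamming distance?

4

Pairwise Hamming distances:
  H230 vs H82: 8
  H230 vs H299: 4
  H230 vs H293: 9
  H230 vs H193: 7
  H82 vs H299: 10
  H82 vs H293: 12
  H82 vs H193: 10
  H299 vs H293: 10
  H299 vs H193: 10
  H293 vs H193: 13
The smallest is 4, between H230 and H299.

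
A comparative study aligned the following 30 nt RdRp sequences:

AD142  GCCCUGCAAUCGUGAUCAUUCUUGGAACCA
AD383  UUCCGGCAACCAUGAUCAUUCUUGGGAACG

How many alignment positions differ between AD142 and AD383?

The sequences differ at positions 1 (G/U), 2 (C/U), 5 (U/G), 10 (U/C), 12 (G/A), 26 (A/G), 28 (C/A), 30 (A/G).
That gives 8 mismatches out of 30 aligned sites, so the Hamming distance is 8.

8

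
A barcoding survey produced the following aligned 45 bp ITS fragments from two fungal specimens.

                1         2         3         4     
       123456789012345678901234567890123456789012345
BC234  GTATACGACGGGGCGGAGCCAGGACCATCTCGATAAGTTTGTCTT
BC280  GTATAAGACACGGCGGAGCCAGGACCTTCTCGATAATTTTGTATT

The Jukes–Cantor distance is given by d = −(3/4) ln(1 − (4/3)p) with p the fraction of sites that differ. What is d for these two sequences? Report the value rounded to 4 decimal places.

0.1468

Mismatches occur at site 6 (C/A), site 10 (G/A), site 11 (G/C), site 27 (A/T), site 37 (G/T), site 43 (C/A).
p = 6/45 = 0.133333.
d = −0.75 · ln(1 − (4/3)·0.133333) = −0.75 · ln(0.822223) = −0.75 · (-0.195744) = 0.1468.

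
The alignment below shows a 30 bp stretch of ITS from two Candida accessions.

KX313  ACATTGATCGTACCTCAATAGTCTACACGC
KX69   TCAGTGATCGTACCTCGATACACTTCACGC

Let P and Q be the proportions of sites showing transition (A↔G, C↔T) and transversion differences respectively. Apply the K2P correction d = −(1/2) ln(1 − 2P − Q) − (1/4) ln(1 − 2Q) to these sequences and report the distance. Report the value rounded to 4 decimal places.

Differing sites — 1:A/T (Tv); 4:T/G (Tv); 17:A/G (Ti); 21:G/C (Tv); 22:T/A (Tv); 25:A/T (Tv).
Of the 6 differences, 1 transition and 5 transversions over 30 sites: P = 1/30 = 0.033333, Q = 5/30 = 0.166667.
d = −0.5·ln(0.766667) − 0.25·ln(0.666666) = −0.5·(-0.265703) − 0.25·(-0.405466) = 0.2342.

0.2342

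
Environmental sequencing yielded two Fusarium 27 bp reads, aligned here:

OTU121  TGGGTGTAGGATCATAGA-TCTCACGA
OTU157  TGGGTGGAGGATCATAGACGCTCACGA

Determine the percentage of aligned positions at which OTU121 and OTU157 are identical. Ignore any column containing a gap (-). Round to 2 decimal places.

92.31%

Excluding the 1 gap column leaves 26 comparable sites.
Mismatches occur at site 7 (T→G), site 20 (T→G).
24 of the 26 comparable sites match, so the percent identity is 24/26 × 100 = 92.31%.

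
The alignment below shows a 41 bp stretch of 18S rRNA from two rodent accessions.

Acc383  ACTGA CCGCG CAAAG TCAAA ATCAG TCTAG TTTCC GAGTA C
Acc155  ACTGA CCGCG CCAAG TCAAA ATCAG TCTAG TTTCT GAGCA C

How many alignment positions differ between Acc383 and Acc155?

3

The sequences differ at positions 12 (A/C), 35 (C/T), 39 (T/C).
That gives 3 mismatches out of 41 aligned sites, so the Hamming distance is 3.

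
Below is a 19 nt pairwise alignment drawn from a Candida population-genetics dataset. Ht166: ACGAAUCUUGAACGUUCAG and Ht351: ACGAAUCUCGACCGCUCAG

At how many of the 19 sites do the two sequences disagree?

The sequences differ at positions 9 (U/C), 12 (A/C), 15 (U/C).
That gives 3 mismatches out of 19 aligned sites, so the Hamming distance is 3.

3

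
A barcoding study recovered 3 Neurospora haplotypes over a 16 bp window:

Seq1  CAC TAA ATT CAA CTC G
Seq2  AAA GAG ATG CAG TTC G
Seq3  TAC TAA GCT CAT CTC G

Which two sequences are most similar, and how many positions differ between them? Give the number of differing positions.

4

Pairwise Hamming distances:
  Seq1 vs Seq2: 7
  Seq1 vs Seq3: 4
  Seq2 vs Seq3: 9
The smallest is 4, between Seq1 and Seq3.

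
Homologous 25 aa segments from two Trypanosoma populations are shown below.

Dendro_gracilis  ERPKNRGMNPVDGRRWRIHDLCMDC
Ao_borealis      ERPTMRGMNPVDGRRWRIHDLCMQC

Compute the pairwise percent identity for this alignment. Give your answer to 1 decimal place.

88.0%

Differing sites — 4:K/T; 5:N/M; 24:D/Q.
22 of the 25 sites match, so the percent identity is 22/25 × 100 = 88.0%.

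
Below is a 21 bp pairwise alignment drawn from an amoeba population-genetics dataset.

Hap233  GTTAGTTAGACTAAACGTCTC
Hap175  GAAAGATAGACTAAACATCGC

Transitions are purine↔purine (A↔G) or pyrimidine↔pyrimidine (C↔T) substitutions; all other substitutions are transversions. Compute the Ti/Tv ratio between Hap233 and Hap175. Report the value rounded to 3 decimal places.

0.250

The sequences differ at positions 2 (T/A, transversion), 3 (T/A, transversion), 6 (T/A, transversion), 17 (G/A, transition), 20 (T/G, transversion).
Of the 5 differences, 1 transition and 4 transversions, so Ti/Tv = 1/4 = 0.250.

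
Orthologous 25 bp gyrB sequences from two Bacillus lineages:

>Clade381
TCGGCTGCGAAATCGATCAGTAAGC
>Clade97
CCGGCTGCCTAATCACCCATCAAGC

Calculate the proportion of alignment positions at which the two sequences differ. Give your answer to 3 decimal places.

Differing sites — 1:T/C; 9:G/C; 10:A/T; 15:G/A; 16:A/C; 17:T/C; 20:G/T; 21:T/C.
There are 8 differences over 25 sites, so p = 8/25 = 0.320.

0.320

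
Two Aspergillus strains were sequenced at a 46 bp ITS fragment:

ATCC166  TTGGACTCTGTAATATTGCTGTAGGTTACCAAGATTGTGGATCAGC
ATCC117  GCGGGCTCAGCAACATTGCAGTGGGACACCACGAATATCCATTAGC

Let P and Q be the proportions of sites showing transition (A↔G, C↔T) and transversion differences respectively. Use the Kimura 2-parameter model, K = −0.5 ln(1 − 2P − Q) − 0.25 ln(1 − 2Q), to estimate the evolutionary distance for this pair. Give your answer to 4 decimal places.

0.4757

The sequences differ at positions 1 (T/G, transversion), 2 (T/C, transition), 5 (A/G, transition), 9 (T/A, transversion), 11 (T/C, transition), 14 (T/C, transition), 20 (T/A, transversion), 23 (A/G, transition), 26 (T/A, transversion), 27 (T/C, transition), 32 (A/C, transversion), 35 (T/A, transversion), 37 (G/A, transition), 39 (G/C, transversion), 40 (G/C, transversion), 43 (C/T, transition).
Of the 16 differences, 8 transitions and 8 transversions over 46 sites: P = 8/46 = 0.173913, Q = 8/46 = 0.173913.
d = −0.5·ln(0.478261) − 0.25·ln(0.652174) = −0.5·(-0.737599) − 0.25·(-0.427444) = 0.4757.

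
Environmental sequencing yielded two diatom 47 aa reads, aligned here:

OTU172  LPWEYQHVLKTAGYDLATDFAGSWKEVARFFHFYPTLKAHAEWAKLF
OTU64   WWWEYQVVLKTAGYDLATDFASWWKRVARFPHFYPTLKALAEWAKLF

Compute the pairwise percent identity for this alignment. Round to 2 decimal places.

The sequences differ at positions 1 (L/W), 2 (P/W), 7 (H/V), 22 (G/S), 23 (S/W), 26 (E/R), 31 (F/P), 40 (H/L).
39 of the 47 sites match, so the percent identity is 39/47 × 100 = 82.98%.

82.98%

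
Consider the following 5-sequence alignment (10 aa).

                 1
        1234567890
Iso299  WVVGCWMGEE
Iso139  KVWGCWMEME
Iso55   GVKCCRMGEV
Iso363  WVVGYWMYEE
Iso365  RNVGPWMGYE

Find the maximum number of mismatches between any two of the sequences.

8

Pairwise Hamming distances:
  Iso299 vs Iso139: 4
  Iso299 vs Iso55: 5
  Iso299 vs Iso363: 2
  Iso299 vs Iso365: 4
  Iso139 vs Iso55: 7
  Iso139 vs Iso363: 5
  Iso139 vs Iso365: 6
  Iso55 vs Iso363: 7
  Iso55 vs Iso365: 8
  Iso363 vs Iso365: 5
The largest is 8, between Iso55 and Iso365.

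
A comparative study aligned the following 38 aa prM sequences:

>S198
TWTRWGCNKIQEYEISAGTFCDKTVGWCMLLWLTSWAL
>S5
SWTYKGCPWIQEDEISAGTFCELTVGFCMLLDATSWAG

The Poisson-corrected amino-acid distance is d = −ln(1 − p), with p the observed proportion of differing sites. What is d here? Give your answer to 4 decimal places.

0.3795

Differing sites — 1:T/S; 4:R/Y; 5:W/K; 8:N/P; 9:K/W; 13:Y/D; 22:D/E; 23:K/L; 27:W/F; 32:W/D; 33:L/A; 38:L/G.
p = 12/38 = 0.315789.
d = −ln(1 − 0.315789) = −ln(0.684211) = 0.3795.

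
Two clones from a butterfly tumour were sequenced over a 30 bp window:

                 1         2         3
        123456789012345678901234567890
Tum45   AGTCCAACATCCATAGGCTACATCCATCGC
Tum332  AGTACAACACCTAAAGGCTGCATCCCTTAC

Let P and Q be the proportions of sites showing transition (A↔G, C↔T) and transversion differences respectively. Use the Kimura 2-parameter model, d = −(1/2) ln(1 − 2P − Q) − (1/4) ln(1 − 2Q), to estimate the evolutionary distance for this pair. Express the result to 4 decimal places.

0.3398

Differing sites — 4:C/A (Tv); 10:T/C (Ti); 12:C/T (Ti); 14:T/A (Tv); 20:A/G (Ti); 26:A/C (Tv); 28:C/T (Ti); 29:G/A (Ti).
Of the 8 differences, 5 transitions and 3 transversions over 30 sites: P = 5/30 = 0.166667, Q = 3/30 = 0.100000.
d = −0.5·ln(0.566666) − 0.25·ln(0.800000) = −0.5·(-0.567985) − 0.25·(-0.223144) = 0.3398.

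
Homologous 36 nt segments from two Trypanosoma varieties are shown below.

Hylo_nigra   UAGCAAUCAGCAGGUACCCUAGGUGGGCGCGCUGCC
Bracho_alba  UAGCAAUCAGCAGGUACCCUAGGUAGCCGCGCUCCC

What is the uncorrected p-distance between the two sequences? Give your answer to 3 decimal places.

Differing sites — 25:G/A; 27:G/C; 34:G/C.
There are 3 differences over 36 sites, so p = 3/36 = 0.083.

0.083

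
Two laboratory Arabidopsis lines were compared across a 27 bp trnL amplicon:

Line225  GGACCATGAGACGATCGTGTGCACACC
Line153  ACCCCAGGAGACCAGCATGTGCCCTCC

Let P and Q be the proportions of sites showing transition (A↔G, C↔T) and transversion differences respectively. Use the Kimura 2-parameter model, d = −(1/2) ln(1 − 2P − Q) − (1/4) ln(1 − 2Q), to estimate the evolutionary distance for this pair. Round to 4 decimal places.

0.4443

The sequences differ at positions 1 (G/A, transition), 2 (G/C, transversion), 3 (A/C, transversion), 7 (T/G, transversion), 13 (G/C, transversion), 15 (T/G, transversion), 17 (G/A, transition), 23 (A/C, transversion), 25 (A/T, transversion).
Of the 9 differences, 2 transitions and 7 transversions over 27 sites: P = 2/27 = 0.074074, Q = 7/27 = 0.259259.
d = −0.5·ln(0.592593) − 0.25·ln(0.481482) = −0.5·(-0.523247) − 0.25·(-0.730886) = 0.4443.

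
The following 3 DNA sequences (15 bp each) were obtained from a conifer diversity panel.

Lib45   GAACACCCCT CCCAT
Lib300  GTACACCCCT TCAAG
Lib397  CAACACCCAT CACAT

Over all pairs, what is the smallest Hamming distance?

Pairwise Hamming distances:
  Lib45 vs Lib300: 4
  Lib45 vs Lib397: 3
  Lib300 vs Lib397: 7
The smallest is 3, between Lib45 and Lib397.

3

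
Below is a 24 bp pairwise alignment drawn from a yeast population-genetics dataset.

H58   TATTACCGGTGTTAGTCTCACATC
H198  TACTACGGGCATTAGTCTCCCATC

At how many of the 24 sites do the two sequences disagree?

The sequences differ at positions 3 (T/C), 7 (C/G), 10 (T/C), 11 (G/A), 20 (A/C).
That gives 5 mismatches out of 24 aligned sites, so the Hamming distance is 5.

5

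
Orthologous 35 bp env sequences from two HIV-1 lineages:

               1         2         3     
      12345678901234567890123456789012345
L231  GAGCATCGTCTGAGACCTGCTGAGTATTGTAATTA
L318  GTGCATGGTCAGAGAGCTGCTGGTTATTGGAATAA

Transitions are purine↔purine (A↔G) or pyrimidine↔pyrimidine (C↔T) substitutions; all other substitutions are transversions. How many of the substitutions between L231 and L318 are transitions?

1

Differing sites — 2:A/T (Tv); 7:C/G (Tv); 11:T/A (Tv); 16:C/G (Tv); 23:A/G (Ti); 24:G/T (Tv); 30:T/G (Tv); 34:T/A (Tv).
Of the 8 differences, 1 transition and 7 transversions, so the answer is 1.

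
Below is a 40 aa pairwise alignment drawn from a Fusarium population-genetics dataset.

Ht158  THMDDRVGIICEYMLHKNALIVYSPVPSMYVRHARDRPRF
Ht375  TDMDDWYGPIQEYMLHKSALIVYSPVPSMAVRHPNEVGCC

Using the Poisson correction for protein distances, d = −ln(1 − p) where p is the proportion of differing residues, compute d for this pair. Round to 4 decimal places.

The sequences differ at positions 2 (H/D), 6 (R/W), 7 (V/Y), 9 (I/P), 11 (C/Q), 18 (N/S), 30 (Y/A), 34 (A/P), 35 (R/N), 36 (D/E), 37 (R/V), 38 (P/G), 39 (R/C), 40 (F/C).
p = 14/40 = 0.350000.
d = −ln(1 − 0.350000) = −ln(0.650000) = 0.4308.

0.4308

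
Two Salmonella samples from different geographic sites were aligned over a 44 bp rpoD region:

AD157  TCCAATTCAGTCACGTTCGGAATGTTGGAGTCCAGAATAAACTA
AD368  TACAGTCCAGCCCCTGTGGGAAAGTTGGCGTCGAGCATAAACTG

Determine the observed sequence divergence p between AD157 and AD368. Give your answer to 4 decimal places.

0.2955

The sequences differ at positions 2 (C/A), 5 (A/G), 7 (T/C), 11 (T/C), 13 (A/C), 15 (G/T), 16 (T/G), 18 (C/G), 23 (T/A), 29 (A/C), 33 (C/G), 36 (A/C), 44 (A/G).
There are 13 differences over 44 sites, so p = 13/44 = 0.2955.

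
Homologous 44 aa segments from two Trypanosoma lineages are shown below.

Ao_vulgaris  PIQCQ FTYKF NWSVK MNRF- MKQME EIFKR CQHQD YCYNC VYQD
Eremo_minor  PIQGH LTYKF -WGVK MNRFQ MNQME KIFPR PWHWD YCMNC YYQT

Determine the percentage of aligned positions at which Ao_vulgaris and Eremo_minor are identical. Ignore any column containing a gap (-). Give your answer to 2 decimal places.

Excluding the 2 gap columns leaves 42 comparable sites.
Mismatches occur at site 4 (C↔G), site 5 (Q↔H), site 6 (F↔L), site 13 (S↔G), site 22 (K↔N), site 26 (E↔K), site 29 (K↔P), site 31 (C↔P), site 32 (Q↔W), site 34 (Q↔W), site 38 (Y↔M), site 41 (V↔Y), site 44 (D↔T).
29 of the 42 comparable sites match, so the percent identity is 29/42 × 100 = 69.05%.

69.05%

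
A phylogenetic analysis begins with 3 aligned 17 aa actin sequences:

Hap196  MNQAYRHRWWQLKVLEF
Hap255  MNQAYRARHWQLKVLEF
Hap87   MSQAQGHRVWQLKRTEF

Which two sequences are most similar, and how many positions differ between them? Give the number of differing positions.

Pairwise Hamming distances:
  Hap196 vs Hap255: 2
  Hap196 vs Hap87: 6
  Hap255 vs Hap87: 7
The smallest is 2, between Hap196 and Hap255.

2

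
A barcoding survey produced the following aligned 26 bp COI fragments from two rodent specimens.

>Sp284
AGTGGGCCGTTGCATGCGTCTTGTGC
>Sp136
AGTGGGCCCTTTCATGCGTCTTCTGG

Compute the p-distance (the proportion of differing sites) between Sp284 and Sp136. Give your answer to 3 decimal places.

Differing sites — 9:G/C; 12:G/T; 23:G/C; 26:C/G.
There are 4 differences over 26 sites, so p = 4/26 = 0.154.

0.154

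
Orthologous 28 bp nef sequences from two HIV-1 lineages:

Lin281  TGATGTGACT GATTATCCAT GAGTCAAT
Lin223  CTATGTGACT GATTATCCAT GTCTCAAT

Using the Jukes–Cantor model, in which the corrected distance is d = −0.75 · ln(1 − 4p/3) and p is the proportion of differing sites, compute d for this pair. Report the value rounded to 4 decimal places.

0.1585

The sequences differ at positions 1 (T/C), 2 (G/T), 22 (A/T), 23 (G/C).
p = 4/28 = 0.142857.
d = −0.75 · ln(1 − (4/3)·0.142857) = −0.75 · ln(0.809524) = −0.75 · (-0.211309) = 0.1585.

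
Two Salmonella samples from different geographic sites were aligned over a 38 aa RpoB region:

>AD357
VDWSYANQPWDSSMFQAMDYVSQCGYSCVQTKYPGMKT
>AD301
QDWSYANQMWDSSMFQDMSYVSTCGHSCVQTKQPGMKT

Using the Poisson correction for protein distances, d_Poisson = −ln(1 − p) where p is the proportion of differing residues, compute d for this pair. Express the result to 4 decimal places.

0.2036

The sequences differ at positions 1 (V/Q), 9 (P/M), 17 (A/D), 19 (D/S), 23 (Q/T), 26 (Y/H), 33 (Y/Q).
p = 7/38 = 0.184211.
d = −ln(1 − 0.184211) = −ln(0.815789) = 0.2036.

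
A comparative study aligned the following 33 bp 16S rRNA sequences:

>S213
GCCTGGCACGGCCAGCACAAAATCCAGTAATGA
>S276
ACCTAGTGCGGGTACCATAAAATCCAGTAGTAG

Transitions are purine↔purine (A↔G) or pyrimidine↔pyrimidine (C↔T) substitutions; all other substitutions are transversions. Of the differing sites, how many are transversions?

Mismatches occur at site 1 (G→A, transition), site 5 (G→A, transition), site 7 (C→T, transition), site 8 (A→G, transition), site 12 (C→G, transversion), site 13 (C→T, transition), site 15 (G→C, transversion), site 18 (C→T, transition), site 30 (A→G, transition), site 32 (G→A, transition), site 33 (A→G, transition).
Of the 11 differences, 9 transitions and 2 transversions, so the answer is 2.

2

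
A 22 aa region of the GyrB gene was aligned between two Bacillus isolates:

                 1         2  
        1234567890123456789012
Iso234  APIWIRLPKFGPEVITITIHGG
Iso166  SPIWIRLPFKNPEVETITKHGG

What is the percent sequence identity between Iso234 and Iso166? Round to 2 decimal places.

72.73%

Differing sites — 1:A/S; 9:K/F; 10:F/K; 11:G/N; 15:I/E; 19:I/K.
16 of the 22 sites match, so the percent identity is 16/22 × 100 = 72.73%.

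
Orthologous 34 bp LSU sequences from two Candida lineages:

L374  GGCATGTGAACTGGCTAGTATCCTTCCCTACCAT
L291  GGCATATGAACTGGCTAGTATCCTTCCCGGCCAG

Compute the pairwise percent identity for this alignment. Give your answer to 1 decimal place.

Differing sites — 6:G/A; 29:T/G; 30:A/G; 34:T/G.
30 of the 34 sites match, so the percent identity is 30/34 × 100 = 88.2%.

88.2%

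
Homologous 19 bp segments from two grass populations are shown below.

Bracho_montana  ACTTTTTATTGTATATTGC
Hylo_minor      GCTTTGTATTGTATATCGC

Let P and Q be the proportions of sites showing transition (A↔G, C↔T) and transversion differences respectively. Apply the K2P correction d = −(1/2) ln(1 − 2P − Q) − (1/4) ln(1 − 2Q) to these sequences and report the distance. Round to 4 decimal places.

0.1805

The sequences differ at positions 1 (A/G, transition), 6 (T/G, transversion), 17 (T/C, transition).
Of the 3 differences, 2 transitions and 1 transversion over 19 sites: P = 2/19 = 0.105263, Q = 1/19 = 0.052632.
d = −0.5·ln(0.736842) − 0.25·ln(0.894736) = −0.5·(-0.305382) − 0.25·(-0.111227) = 0.1805.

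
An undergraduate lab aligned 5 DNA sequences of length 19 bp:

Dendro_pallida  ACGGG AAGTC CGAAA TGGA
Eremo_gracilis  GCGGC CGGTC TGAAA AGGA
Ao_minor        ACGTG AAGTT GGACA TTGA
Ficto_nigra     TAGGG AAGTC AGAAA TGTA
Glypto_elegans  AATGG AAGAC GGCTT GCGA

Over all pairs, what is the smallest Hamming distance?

Pairwise Hamming distances:
  Dendro_pallida vs Eremo_gracilis: 6
  Dendro_pallida vs Ao_minor: 5
  Dendro_pallida vs Ficto_nigra: 4
  Dendro_pallida vs Glypto_elegans: 9
  Eremo_gracilis vs Ao_minor: 10
  Eremo_gracilis vs Ficto_nigra: 8
  Eremo_gracilis vs Glypto_elegans: 13
  Ao_minor vs Ficto_nigra: 8
  Ao_minor vs Glypto_elegans: 10
  Ficto_nigra vs Glypto_elegans: 10
The smallest is 4, between Dendro_pallida and Ficto_nigra.

4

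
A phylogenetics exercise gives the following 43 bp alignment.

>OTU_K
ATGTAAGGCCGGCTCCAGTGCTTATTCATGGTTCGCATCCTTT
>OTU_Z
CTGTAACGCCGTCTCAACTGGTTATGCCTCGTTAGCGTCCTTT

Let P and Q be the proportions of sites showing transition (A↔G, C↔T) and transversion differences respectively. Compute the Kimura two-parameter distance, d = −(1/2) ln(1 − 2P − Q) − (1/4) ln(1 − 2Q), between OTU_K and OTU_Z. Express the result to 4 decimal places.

Mismatches occur at site 1 (A→C, transversion), site 7 (G→C, transversion), site 12 (G→T, transversion), site 16 (C→A, transversion), site 18 (G→C, transversion), site 21 (C→G, transversion), site 26 (T→G, transversion), site 28 (A→C, transversion), site 30 (G→C, transversion), site 34 (C→A, transversion), site 37 (A→G, transition).
Of the 11 differences, 1 transition and 10 transversions over 43 sites: P = 1/43 = 0.023256, Q = 10/43 = 0.232558.
d = −0.5·ln(0.720930) − 0.25·ln(0.534884) = −0.5·(-0.327213) − 0.25·(-0.625705) = 0.3200.

0.3200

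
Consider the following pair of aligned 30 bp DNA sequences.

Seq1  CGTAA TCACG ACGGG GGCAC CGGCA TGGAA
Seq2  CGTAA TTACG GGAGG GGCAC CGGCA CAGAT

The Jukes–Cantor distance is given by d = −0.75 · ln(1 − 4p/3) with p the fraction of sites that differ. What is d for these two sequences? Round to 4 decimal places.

Mismatches occur at site 7 (C↔T), site 11 (A↔G), site 12 (C↔G), site 13 (G↔A), site 26 (T↔C), site 27 (G↔A), site 30 (A↔T).
p = 7/30 = 0.233333.
d = −0.75 · ln(1 − (4/3)·0.233333) = −0.75 · ln(0.688889) = −0.75 · (-0.372675) = 0.2795.

0.2795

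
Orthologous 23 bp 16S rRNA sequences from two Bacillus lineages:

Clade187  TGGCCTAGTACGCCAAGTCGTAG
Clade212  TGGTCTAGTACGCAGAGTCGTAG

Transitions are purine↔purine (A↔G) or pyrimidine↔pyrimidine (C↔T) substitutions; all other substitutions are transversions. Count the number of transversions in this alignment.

1

Mismatches occur at site 4 (C→T, transition), site 14 (C→A, transversion), site 15 (A→G, transition).
Of the 3 differences, 2 transitions and 1 transversion, so the answer is 1.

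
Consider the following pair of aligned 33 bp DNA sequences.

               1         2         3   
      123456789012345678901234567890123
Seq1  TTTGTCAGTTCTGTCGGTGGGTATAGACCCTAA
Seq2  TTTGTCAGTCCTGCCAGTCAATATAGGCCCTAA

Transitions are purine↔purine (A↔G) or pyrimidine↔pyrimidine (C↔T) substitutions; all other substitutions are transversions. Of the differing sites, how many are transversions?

1

Mismatches occur at site 10 (T↔C, transition), site 14 (T↔C, transition), site 16 (G↔A, transition), site 19 (G↔C, transversion), site 20 (G↔A, transition), site 21 (G↔A, transition), site 27 (A↔G, transition).
Of the 7 differences, 6 transitions and 1 transversion, so the answer is 1.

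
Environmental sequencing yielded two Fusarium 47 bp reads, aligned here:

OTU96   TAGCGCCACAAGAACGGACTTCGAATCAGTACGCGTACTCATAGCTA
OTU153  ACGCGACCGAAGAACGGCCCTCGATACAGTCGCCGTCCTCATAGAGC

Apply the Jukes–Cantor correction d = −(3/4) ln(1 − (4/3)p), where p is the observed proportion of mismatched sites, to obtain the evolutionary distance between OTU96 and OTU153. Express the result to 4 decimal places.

The sequences differ at positions 1 (T/A), 2 (A/C), 6 (C/A), 8 (A/C), 9 (C/G), 18 (A/C), 20 (T/C), 25 (A/T), 26 (T/A), 31 (A/C), 32 (C/G), 33 (G/C), 37 (A/C), 45 (C/A), 46 (T/G), 47 (A/C).
p = 16/47 = 0.340426.
d = −0.75 · ln(1 − (4/3)·0.340426) = −0.75 · ln(0.546099) = −0.75 · (-0.604955) = 0.4537.

0.4537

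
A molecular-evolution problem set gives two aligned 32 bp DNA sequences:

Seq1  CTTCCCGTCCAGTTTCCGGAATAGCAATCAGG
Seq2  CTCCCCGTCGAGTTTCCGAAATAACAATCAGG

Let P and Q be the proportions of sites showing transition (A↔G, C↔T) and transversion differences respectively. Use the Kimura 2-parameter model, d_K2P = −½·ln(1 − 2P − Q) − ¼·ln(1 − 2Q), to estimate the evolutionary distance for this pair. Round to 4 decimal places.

0.1396

The sequences differ at positions 3 (T/C, transition), 10 (C/G, transversion), 19 (G/A, transition), 24 (G/A, transition).
Of the 4 differences, 3 transitions and 1 transversion over 32 sites: P = 3/32 = 0.093750, Q = 1/32 = 0.031250.
d = −0.5·ln(0.781250) − 0.25·ln(0.937500) = −0.5·(-0.246860) − 0.25·(-0.064539) = 0.1396.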